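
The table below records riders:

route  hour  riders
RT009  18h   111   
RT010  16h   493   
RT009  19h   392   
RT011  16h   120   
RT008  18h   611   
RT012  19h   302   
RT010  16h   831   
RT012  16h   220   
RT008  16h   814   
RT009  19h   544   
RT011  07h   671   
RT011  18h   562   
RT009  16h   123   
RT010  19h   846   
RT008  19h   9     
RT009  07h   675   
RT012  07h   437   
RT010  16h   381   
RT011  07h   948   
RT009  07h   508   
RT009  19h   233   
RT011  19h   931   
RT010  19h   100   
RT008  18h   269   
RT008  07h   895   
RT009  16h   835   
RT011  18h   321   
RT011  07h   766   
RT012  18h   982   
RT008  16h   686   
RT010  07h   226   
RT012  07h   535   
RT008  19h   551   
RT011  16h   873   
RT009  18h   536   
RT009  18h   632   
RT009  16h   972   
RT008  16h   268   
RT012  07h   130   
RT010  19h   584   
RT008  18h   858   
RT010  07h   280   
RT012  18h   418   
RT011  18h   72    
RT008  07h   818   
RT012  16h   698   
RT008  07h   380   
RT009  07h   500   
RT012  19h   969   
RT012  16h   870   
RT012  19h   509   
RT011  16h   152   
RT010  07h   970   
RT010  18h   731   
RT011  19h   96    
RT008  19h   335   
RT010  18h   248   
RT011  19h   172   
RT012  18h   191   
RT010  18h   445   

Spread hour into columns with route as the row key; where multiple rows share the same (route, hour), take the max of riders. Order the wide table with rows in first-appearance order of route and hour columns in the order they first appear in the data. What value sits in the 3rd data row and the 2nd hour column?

873

With rows in first-appearance order of route, row 3 is route=RT011. hour columns in first-appearance order: 18h, 16h, 19h, 07h; column 2 is 16h.
Long rows with route=RT011, hour=16h: max(120, 873, 152) = 873.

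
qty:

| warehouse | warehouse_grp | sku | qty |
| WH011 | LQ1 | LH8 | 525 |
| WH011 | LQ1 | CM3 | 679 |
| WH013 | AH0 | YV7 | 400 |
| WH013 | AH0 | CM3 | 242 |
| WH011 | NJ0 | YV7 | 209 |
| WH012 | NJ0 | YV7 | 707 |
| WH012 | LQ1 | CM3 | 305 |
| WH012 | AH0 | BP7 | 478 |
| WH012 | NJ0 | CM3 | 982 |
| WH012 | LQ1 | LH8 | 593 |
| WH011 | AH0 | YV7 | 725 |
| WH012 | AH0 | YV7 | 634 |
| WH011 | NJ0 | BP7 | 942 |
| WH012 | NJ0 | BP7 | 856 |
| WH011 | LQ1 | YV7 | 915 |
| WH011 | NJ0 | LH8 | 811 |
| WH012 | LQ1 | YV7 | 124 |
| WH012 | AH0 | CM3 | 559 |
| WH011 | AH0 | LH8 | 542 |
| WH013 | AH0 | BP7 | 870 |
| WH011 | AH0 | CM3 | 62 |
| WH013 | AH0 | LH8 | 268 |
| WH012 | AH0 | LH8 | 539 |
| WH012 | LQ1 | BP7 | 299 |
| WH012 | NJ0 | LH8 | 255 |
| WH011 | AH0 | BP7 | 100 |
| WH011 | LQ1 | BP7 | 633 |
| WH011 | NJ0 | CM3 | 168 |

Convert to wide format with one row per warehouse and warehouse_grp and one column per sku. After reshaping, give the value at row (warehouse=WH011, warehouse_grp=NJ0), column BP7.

Wide layout: rows indexed by warehouse and warehouse_grp, columns are the 4 distinct sku values (LH8, CM3, YV7, BP7).
Cell (warehouse=WH011, warehouse_grp=NJ0, sku=BP7) draws from the long row where warehouse=WH011, warehouse_grp=NJ0 and sku=BP7, which has qty=942.

942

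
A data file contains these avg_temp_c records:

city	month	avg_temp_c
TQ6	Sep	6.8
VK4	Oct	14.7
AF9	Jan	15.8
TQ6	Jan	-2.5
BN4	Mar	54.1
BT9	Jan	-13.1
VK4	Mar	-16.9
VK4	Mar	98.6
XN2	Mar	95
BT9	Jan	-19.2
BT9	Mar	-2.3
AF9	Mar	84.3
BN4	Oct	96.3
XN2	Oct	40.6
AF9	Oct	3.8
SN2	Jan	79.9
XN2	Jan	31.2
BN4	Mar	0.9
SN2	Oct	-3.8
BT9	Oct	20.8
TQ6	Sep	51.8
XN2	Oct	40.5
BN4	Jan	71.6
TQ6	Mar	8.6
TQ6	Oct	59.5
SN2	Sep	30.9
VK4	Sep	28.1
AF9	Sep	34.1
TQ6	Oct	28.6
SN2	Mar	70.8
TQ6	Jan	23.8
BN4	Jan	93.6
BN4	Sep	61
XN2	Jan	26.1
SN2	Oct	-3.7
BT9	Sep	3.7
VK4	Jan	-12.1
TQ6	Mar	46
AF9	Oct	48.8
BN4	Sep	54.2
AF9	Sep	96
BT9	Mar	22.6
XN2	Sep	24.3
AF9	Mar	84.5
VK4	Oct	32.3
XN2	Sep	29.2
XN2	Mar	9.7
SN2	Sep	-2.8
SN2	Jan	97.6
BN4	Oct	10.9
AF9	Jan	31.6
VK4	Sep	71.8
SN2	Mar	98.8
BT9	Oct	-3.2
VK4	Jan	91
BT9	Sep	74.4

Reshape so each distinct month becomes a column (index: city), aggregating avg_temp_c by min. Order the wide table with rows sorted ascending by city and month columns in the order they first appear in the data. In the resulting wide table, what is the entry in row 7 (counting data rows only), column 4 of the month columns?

9.7

With rows sorted ascending by city, row 7 is city=XN2. month columns in first-appearance order: Sep, Oct, Jan, Mar; column 4 is Mar.
Long rows with city=XN2, month=Mar: min(95, 9.7) = 9.7.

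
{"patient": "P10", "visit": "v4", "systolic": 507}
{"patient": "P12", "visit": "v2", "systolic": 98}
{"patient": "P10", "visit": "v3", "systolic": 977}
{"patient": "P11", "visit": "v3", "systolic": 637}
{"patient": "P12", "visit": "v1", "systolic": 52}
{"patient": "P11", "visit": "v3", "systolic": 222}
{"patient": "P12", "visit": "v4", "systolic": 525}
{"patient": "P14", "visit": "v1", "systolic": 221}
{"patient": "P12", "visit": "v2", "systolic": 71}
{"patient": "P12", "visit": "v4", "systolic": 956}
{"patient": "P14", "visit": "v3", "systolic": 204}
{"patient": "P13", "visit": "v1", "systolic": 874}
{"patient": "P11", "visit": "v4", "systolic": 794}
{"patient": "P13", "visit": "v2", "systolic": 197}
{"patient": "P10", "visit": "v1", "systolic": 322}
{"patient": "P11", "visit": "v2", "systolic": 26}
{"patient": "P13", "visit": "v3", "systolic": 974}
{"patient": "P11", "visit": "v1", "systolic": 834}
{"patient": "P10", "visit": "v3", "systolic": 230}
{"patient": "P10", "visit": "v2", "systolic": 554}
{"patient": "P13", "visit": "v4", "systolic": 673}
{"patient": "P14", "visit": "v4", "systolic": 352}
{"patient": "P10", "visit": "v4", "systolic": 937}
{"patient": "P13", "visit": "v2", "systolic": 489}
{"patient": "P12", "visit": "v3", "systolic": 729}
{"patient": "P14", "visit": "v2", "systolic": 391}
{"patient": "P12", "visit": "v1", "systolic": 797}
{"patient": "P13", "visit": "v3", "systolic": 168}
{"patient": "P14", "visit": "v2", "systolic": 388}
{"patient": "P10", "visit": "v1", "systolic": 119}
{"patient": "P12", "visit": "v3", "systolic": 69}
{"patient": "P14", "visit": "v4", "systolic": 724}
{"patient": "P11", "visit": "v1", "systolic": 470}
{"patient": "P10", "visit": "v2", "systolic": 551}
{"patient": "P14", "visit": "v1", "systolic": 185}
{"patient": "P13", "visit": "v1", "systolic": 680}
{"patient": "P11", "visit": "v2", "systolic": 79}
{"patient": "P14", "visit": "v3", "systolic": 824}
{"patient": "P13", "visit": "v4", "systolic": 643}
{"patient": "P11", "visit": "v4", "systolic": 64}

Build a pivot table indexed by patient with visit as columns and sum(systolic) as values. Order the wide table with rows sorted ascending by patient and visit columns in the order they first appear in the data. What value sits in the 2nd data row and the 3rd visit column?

With rows sorted ascending by patient, row 2 is patient=P11. visit columns in first-appearance order: v4, v2, v3, v1; column 3 is v3.
Long rows with patient=P11, visit=v3: 637 + 222 = 859.

859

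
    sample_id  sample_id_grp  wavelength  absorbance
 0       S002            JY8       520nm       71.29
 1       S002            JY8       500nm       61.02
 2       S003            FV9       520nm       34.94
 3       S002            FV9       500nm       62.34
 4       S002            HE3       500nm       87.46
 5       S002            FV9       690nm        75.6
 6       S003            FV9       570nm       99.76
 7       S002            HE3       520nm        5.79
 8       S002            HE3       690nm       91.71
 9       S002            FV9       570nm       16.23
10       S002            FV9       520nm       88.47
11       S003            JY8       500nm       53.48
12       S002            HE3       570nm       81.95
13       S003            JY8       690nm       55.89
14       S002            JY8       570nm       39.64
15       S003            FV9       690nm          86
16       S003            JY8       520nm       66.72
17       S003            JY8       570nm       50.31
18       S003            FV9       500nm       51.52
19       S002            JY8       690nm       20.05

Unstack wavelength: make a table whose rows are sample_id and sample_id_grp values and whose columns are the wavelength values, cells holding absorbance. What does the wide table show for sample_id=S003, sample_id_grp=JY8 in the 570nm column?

50.31

Wide layout: rows indexed by sample_id and sample_id_grp, columns are the 4 distinct wavelength values (520nm, 500nm, 690nm, 570nm).
Cell (sample_id=S003, sample_id_grp=JY8, wavelength=570nm) draws from the long row where sample_id=S003, sample_id_grp=JY8 and wavelength=570nm, which has absorbance=50.31.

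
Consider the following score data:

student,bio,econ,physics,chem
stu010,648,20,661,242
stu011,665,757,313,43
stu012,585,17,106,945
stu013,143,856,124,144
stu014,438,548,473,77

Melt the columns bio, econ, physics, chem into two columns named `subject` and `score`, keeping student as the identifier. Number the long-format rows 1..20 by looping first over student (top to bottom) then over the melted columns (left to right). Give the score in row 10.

17

20 rows total (5 × 4). Row 10: index ⌊(10-1)/4⌋ = 2 into student → stu012; (10-1) mod 4 = 1 into the melted columns → econ.
So row 10 is (stu012, econ, 17); score = 17.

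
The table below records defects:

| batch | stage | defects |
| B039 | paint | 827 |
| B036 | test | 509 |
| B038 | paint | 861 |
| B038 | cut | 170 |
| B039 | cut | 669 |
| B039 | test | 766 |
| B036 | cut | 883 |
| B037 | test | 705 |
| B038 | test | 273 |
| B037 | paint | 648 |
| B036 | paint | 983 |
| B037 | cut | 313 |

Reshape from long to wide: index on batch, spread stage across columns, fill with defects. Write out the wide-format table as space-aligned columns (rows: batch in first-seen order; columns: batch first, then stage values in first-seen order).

batch  paint  test  cut
B039   827    766   669
B036   983    509   883
B038   861    273   170
B037   648    705   313

Columns: batch plus the 3 distinct stage values (paint, test, cut).
For example, row B039 column paint takes defects=827 from the long row (B039, paint).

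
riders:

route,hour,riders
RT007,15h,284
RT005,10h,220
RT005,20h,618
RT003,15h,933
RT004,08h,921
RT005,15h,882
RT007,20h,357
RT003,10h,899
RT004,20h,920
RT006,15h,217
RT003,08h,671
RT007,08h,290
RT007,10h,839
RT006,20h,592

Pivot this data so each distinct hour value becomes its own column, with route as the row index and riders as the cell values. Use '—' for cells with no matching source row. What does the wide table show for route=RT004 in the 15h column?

No long-format row has route=RT004 and hour=15h, so the cell is —.

—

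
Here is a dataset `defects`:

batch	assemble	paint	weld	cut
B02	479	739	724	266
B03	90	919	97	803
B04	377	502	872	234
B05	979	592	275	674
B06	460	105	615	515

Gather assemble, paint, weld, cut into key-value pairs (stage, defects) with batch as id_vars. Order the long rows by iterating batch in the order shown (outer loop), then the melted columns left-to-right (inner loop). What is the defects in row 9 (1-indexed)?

377

20 rows total (5 × 4). Row 9: index ⌊(9-1)/4⌋ = 2 into batch → B04; (9-1) mod 4 = 0 into the melted columns → assemble.
So row 9 is (B04, assemble, 377); defects = 377.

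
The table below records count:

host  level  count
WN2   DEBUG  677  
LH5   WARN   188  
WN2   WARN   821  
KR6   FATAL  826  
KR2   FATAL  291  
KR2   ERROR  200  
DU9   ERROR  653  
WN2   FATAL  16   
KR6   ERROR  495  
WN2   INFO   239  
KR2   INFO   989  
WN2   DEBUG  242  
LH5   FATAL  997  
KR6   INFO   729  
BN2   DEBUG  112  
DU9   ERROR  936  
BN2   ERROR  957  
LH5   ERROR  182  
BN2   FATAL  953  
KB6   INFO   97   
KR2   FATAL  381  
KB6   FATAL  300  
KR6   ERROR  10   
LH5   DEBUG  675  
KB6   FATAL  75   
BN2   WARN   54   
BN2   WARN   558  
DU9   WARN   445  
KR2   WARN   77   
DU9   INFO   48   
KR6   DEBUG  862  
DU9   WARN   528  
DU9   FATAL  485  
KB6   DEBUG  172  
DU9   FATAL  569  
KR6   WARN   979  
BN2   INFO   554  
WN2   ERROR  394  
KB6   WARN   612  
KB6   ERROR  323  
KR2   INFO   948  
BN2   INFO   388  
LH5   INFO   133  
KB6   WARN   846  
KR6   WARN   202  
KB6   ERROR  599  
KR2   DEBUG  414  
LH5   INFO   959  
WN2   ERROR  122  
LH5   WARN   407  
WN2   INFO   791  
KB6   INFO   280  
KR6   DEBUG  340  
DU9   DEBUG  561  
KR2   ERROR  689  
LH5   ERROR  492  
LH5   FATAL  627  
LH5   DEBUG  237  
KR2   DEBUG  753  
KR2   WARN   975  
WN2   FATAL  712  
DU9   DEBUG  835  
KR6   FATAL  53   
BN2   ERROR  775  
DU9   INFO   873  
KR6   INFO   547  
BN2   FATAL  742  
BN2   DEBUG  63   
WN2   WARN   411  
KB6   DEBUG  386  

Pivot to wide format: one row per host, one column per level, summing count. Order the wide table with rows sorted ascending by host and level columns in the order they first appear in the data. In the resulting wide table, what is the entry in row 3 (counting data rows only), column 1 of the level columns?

With rows sorted ascending by host, row 3 is host=KB6. level columns in first-appearance order: DEBUG, WARN, FATAL, ERROR, INFO; column 1 is DEBUG.
Long rows with host=KB6, level=DEBUG: 172 + 386 = 558.

558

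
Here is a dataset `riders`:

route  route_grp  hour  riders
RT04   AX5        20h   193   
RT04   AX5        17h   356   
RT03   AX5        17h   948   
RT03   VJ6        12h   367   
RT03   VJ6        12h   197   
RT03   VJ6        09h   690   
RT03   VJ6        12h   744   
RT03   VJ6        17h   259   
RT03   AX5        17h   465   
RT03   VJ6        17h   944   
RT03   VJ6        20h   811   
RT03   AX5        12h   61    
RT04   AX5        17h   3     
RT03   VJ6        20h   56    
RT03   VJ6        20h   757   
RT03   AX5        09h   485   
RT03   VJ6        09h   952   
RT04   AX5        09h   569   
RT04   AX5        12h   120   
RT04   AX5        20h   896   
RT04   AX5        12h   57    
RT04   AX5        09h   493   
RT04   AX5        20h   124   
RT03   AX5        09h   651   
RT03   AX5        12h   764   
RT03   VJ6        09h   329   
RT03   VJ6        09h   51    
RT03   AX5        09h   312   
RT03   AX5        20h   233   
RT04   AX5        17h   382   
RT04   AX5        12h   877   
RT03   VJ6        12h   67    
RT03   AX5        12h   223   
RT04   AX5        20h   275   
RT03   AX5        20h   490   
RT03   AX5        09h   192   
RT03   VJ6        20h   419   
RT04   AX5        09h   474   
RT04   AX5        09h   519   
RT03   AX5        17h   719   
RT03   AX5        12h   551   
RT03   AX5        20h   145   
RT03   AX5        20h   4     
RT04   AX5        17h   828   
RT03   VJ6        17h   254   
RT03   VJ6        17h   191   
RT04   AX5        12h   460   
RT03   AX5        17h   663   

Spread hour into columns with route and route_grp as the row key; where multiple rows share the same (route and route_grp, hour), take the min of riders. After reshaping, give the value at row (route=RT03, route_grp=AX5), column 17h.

465

Rows with route=RT03, route_grp=AX5 and hour=17h: riders values are 948, 465, 719, 663.
min(948, 465, 719, 663) = 465.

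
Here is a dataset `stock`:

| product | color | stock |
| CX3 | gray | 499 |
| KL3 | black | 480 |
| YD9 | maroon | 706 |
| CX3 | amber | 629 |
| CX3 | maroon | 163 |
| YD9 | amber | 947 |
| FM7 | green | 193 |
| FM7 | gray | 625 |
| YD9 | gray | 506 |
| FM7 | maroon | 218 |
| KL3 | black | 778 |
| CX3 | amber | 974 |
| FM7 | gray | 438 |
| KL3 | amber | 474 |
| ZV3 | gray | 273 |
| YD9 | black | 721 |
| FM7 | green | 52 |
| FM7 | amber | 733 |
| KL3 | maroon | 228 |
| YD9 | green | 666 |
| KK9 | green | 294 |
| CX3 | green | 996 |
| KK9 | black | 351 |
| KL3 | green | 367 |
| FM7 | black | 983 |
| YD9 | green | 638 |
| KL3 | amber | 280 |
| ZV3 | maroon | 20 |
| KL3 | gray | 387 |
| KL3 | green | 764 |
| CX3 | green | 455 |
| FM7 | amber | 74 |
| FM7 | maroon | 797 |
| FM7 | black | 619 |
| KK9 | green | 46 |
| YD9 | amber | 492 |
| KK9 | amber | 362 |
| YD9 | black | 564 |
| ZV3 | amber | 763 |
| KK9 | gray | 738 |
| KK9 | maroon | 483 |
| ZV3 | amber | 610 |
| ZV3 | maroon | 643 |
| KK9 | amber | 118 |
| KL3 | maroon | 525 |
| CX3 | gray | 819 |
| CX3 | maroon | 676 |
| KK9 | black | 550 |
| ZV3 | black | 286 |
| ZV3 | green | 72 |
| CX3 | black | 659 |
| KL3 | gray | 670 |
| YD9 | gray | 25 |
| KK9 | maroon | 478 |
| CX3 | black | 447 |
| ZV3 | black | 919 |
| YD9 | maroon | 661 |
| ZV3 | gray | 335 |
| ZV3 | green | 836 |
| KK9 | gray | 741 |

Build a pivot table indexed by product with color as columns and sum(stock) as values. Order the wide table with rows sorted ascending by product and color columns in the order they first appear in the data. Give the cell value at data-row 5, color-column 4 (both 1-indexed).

1439

With rows sorted ascending by product, row 5 is product=YD9. color columns in first-appearance order: gray, black, maroon, amber, green; column 4 is amber.
Long rows with product=YD9, color=amber: 947 + 492 = 1439.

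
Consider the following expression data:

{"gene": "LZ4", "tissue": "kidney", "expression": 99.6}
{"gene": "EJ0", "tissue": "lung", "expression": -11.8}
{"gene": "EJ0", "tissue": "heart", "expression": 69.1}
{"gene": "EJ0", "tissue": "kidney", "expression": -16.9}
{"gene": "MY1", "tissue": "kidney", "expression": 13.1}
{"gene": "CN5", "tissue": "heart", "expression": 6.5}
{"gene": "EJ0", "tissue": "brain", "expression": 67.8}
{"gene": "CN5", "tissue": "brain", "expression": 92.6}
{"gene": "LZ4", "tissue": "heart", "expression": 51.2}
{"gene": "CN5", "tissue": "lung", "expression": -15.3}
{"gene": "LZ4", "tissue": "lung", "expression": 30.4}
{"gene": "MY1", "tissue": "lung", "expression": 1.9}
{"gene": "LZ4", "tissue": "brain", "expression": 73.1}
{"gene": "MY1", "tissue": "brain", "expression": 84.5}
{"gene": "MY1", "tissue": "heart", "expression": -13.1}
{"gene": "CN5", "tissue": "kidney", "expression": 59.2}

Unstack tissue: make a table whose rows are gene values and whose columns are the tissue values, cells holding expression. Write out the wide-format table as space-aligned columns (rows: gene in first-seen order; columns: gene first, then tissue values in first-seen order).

gene  kidney  lung   heart  brain
LZ4   99.6    30.4   51.2   73.1 
EJ0   -16.9   -11.8  69.1   67.8 
MY1   13.1    1.9    -13.1  84.5 
CN5   59.2    -15.3  6.5    92.6 

Columns: gene plus the 4 distinct tissue values (kidney, lung, heart, brain).
For example, row LZ4 column kidney takes expression=99.6 from the long row (LZ4, kidney).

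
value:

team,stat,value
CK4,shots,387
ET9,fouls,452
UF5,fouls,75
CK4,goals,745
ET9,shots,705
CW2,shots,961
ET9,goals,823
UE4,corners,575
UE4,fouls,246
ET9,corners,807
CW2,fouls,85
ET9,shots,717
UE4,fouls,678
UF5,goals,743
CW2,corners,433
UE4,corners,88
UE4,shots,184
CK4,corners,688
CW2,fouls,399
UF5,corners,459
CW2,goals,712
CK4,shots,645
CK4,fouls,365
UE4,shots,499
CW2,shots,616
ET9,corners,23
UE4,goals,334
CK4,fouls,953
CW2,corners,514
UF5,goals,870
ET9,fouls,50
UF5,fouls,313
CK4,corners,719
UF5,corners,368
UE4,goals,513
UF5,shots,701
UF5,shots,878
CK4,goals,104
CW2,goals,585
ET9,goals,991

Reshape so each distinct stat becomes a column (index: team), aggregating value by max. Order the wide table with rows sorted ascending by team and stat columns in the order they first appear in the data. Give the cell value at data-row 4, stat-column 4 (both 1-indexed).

575

With rows sorted ascending by team, row 4 is team=UE4. stat columns in first-appearance order: shots, fouls, goals, corners; column 4 is corners.
Long rows with team=UE4, stat=corners: max(575, 88) = 575.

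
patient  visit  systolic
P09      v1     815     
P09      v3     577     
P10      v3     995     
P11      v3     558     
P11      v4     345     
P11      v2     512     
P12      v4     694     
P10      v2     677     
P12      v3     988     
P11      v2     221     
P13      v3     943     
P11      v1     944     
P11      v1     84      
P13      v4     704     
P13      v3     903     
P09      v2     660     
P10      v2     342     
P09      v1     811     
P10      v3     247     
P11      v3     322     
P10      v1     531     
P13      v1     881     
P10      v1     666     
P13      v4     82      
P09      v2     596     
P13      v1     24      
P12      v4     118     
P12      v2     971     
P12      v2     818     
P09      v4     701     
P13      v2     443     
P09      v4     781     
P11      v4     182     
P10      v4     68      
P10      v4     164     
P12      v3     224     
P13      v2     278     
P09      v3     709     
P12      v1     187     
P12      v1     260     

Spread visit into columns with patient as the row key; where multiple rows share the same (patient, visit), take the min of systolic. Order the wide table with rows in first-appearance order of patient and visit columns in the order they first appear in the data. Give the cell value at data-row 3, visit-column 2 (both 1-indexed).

With rows in first-appearance order of patient, row 3 is patient=P11. visit columns in first-appearance order: v1, v3, v4, v2; column 2 is v3.
Long rows with patient=P11, visit=v3: min(558, 322) = 322.

322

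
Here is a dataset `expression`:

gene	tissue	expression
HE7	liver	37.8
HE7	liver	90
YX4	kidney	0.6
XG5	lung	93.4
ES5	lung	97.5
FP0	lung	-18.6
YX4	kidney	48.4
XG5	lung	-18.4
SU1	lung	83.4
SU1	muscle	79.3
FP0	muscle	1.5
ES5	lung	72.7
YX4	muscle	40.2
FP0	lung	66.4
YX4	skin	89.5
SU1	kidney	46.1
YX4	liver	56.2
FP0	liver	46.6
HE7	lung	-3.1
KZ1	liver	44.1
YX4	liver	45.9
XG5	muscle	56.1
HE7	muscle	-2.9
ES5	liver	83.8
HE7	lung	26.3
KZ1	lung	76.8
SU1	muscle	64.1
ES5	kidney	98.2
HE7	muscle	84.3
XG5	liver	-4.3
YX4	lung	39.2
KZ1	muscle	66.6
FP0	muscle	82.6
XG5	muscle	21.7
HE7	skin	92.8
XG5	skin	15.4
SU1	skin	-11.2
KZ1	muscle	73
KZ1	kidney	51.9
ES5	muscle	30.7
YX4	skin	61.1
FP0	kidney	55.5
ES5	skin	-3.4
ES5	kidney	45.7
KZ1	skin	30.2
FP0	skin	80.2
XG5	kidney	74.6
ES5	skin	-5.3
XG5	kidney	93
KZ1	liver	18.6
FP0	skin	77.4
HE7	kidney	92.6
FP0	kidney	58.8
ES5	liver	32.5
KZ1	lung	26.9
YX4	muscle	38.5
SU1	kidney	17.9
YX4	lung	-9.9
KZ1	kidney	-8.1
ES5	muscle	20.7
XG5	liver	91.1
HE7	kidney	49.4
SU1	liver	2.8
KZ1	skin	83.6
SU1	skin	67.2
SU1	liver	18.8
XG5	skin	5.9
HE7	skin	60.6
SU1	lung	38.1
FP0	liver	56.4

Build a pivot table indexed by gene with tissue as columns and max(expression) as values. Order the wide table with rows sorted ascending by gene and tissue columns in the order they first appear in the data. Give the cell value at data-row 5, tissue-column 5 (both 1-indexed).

67.2

With rows sorted ascending by gene, row 5 is gene=SU1. tissue columns in first-appearance order: liver, kidney, lung, muscle, skin; column 5 is skin.
Long rows with gene=SU1, tissue=skin: max(-11.2, 67.2) = 67.2.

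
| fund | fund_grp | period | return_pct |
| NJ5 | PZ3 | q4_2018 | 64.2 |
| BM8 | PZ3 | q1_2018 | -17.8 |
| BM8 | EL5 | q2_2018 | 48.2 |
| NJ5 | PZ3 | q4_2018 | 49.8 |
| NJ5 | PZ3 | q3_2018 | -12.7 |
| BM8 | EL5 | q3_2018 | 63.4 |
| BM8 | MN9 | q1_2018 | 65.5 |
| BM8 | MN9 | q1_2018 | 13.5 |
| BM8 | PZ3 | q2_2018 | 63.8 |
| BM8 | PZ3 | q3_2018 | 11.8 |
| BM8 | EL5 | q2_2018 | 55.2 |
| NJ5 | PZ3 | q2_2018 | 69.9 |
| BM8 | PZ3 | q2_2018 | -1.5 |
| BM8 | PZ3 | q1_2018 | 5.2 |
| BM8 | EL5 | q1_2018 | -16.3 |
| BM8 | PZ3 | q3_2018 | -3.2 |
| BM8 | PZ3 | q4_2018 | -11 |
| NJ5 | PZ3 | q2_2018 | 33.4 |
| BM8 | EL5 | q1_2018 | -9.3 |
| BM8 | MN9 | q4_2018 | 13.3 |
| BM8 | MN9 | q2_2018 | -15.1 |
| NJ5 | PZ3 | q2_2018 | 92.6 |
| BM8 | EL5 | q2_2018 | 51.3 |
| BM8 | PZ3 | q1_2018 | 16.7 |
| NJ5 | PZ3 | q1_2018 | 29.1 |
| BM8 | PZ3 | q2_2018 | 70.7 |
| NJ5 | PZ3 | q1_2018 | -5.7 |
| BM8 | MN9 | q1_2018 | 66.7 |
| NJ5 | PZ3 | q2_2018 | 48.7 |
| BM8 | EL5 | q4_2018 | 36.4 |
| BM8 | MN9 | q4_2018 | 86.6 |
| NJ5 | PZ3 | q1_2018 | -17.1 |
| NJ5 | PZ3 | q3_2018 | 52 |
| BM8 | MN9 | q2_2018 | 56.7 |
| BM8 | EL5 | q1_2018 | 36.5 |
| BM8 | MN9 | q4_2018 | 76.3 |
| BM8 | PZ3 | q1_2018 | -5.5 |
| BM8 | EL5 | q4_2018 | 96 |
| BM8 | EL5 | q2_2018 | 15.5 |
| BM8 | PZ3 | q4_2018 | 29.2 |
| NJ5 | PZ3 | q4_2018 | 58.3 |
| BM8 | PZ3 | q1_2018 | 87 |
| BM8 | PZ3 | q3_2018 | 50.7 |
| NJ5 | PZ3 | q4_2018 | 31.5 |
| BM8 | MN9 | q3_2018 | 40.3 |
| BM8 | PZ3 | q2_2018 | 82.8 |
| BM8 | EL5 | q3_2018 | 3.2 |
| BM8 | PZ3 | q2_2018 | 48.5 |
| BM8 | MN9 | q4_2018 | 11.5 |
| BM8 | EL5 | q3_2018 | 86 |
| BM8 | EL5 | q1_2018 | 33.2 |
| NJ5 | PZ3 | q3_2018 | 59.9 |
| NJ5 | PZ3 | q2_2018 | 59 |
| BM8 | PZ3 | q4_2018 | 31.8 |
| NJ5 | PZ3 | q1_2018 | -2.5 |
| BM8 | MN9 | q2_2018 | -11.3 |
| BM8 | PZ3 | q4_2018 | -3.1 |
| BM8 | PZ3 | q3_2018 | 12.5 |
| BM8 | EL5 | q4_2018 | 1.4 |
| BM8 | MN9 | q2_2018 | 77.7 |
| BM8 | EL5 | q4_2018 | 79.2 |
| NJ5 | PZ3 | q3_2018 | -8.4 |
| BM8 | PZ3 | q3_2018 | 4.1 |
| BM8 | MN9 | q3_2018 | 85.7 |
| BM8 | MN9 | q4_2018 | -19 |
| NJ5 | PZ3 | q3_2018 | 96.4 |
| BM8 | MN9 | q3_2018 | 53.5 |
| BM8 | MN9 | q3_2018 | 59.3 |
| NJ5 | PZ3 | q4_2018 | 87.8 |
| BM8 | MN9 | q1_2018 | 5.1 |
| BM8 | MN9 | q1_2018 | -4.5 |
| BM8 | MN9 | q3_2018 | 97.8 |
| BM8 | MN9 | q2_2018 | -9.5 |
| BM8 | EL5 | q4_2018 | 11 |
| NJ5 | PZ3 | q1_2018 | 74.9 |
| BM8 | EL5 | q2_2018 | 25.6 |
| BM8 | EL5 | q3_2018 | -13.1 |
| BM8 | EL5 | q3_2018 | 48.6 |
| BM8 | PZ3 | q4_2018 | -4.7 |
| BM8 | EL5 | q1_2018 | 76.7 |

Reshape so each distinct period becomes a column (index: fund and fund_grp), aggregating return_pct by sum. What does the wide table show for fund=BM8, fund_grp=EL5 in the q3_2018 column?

188.1

Rows with fund=BM8, fund_grp=EL5 and period=q3_2018: return_pct values are 63.4, 3.2, 86, -13.1, 48.6.
63.4 + 3.2 + 86 + -13.1 + 48.6 = 188.1.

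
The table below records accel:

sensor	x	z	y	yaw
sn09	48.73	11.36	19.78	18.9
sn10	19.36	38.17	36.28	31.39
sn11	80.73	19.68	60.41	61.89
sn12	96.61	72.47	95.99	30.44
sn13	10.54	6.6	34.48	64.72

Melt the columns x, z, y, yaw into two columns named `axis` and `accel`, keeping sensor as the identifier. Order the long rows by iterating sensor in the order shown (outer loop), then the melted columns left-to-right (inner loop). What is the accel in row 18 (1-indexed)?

6.6

20 rows total (5 × 4). Row 18: index ⌊(18-1)/4⌋ = 4 into sensor → sn13; (18-1) mod 4 = 1 into the melted columns → z.
So row 18 is (sn13, z, 6.6); accel = 6.6.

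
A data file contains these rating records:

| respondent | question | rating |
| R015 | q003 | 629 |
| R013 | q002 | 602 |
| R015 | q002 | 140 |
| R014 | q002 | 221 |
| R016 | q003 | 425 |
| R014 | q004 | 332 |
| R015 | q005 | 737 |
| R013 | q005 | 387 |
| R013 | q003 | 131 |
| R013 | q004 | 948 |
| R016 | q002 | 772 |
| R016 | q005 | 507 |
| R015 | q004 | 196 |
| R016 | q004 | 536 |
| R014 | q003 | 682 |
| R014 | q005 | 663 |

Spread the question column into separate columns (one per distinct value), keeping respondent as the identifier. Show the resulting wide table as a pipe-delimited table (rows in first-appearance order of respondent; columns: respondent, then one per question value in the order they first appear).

| respondent | q003 | q002 | q004 | q005 |
| R015 | 629 | 140 | 196 | 737 |
| R013 | 131 | 602 | 948 | 387 |
| R014 | 682 | 221 | 332 | 663 |
| R016 | 425 | 772 | 536 | 507 |

Columns: respondent plus the 4 distinct question values (q003, q002, q004, q005).
For example, row R015 column q003 takes rating=629 from the long row (R015, q003).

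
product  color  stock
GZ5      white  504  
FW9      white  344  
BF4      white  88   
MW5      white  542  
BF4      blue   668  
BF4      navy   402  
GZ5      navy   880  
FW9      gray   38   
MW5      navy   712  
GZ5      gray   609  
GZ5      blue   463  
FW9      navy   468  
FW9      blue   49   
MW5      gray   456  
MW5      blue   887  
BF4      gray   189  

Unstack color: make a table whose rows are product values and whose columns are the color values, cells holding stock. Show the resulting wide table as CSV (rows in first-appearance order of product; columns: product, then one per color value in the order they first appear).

Columns: product plus the 4 distinct color values (white, blue, navy, gray).
For example, row GZ5 column white takes stock=504 from the long row (GZ5, white).

product,white,blue,navy,gray
GZ5,504,463,880,609
FW9,344,49,468,38
BF4,88,668,402,189
MW5,542,887,712,456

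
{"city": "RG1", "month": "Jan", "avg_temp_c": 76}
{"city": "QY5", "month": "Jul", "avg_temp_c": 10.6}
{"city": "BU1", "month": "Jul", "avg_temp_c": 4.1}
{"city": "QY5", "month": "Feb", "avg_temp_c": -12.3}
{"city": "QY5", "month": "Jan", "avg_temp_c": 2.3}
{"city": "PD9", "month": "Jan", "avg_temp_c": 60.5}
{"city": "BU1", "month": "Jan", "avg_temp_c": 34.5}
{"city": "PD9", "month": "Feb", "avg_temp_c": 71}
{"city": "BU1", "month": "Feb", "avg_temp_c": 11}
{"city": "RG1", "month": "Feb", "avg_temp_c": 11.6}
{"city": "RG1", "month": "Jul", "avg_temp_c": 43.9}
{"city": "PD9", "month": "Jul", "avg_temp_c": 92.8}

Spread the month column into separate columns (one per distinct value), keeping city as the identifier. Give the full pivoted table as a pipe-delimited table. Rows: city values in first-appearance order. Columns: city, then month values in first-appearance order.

Columns: city plus the 3 distinct month values (Jan, Jul, Feb).
For example, row RG1 column Jan takes avg_temp_c=76 from the long row (RG1, Jan).

| city | Jan | Jul | Feb |
| RG1 | 76 | 43.9 | 11.6 |
| QY5 | 2.3 | 10.6 | -12.3 |
| BU1 | 34.5 | 4.1 | 11 |
| PD9 | 60.5 | 92.8 | 71 |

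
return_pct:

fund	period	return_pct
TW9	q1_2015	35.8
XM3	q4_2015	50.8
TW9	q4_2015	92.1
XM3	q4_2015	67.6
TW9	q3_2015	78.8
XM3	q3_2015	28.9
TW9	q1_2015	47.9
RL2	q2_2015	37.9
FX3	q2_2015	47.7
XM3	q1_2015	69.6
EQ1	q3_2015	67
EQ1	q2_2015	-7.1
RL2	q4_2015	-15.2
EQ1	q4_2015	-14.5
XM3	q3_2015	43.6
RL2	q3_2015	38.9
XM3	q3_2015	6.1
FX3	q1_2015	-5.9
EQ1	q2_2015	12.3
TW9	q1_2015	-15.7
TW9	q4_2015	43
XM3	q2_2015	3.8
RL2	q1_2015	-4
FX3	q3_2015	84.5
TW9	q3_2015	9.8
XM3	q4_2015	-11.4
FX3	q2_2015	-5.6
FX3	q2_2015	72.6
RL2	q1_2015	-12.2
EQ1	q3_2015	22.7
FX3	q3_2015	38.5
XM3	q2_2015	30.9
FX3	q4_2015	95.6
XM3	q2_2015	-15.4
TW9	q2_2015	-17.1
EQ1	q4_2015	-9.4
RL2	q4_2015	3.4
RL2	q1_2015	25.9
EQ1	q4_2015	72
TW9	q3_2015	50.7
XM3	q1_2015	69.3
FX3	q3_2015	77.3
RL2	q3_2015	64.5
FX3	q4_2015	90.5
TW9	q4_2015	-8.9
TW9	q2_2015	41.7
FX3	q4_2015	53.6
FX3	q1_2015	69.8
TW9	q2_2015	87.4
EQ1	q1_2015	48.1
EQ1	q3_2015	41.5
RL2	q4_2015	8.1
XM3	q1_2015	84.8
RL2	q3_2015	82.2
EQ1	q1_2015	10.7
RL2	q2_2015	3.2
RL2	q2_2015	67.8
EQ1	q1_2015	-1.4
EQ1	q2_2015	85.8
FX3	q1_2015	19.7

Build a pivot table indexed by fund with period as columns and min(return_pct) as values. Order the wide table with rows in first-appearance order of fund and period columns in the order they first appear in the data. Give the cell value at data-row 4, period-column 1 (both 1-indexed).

-5.9

With rows in first-appearance order of fund, row 4 is fund=FX3. period columns in first-appearance order: q1_2015, q4_2015, q3_2015, q2_2015; column 1 is q1_2015.
Long rows with fund=FX3, period=q1_2015: min(-5.9, 69.8, 19.7) = -5.9.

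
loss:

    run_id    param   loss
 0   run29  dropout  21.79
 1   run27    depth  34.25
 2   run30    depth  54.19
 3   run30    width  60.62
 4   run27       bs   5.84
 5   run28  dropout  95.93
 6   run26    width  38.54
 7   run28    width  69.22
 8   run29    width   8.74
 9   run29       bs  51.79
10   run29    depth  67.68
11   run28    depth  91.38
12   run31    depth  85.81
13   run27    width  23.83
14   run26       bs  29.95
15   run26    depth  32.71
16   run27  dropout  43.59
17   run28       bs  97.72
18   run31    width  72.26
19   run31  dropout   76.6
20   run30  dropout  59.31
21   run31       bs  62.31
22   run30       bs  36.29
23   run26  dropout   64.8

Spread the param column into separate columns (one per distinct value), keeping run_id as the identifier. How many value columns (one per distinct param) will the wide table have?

4

4 distinct param values: width, dropout, bs, depth.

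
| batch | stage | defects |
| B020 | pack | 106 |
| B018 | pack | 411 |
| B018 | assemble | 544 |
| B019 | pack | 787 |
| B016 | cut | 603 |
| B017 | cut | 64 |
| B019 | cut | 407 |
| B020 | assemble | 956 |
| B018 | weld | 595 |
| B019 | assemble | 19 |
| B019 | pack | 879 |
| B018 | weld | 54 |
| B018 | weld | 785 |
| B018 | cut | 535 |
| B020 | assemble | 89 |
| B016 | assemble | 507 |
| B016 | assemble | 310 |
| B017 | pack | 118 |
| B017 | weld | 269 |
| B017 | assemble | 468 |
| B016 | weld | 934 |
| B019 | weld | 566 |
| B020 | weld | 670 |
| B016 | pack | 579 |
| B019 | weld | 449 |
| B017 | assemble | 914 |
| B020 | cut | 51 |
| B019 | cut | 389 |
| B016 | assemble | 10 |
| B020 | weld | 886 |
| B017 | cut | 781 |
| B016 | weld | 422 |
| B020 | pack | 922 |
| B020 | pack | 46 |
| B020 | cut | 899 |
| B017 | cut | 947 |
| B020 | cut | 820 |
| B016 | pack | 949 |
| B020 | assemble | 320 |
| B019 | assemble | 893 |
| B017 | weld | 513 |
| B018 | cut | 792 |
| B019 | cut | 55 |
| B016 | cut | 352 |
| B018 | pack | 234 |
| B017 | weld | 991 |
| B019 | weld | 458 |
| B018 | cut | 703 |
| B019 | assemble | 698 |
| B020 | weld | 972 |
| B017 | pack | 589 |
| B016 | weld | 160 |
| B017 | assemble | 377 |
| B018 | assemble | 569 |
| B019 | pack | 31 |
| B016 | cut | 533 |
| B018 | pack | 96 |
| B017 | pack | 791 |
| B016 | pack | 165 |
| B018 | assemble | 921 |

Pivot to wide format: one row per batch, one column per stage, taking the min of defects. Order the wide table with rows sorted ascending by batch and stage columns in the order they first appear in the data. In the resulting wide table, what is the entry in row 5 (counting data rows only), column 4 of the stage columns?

With rows sorted ascending by batch, row 5 is batch=B020. stage columns in first-appearance order: pack, assemble, cut, weld; column 4 is weld.
Long rows with batch=B020, stage=weld: min(670, 886, 972) = 670.

670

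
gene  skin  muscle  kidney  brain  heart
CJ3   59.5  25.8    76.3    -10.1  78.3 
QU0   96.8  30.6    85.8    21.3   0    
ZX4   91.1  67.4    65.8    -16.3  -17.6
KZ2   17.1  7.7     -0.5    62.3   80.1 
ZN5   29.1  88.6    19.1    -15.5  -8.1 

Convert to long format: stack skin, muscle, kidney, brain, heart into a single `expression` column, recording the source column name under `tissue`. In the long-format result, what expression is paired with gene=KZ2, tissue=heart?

Unpivoting turns each (gene, wide-column) pair into one long row.
The wide cell at row KZ2, column heart holds 80.1, so the long row (KZ2, heart) has expression=80.1.

80.1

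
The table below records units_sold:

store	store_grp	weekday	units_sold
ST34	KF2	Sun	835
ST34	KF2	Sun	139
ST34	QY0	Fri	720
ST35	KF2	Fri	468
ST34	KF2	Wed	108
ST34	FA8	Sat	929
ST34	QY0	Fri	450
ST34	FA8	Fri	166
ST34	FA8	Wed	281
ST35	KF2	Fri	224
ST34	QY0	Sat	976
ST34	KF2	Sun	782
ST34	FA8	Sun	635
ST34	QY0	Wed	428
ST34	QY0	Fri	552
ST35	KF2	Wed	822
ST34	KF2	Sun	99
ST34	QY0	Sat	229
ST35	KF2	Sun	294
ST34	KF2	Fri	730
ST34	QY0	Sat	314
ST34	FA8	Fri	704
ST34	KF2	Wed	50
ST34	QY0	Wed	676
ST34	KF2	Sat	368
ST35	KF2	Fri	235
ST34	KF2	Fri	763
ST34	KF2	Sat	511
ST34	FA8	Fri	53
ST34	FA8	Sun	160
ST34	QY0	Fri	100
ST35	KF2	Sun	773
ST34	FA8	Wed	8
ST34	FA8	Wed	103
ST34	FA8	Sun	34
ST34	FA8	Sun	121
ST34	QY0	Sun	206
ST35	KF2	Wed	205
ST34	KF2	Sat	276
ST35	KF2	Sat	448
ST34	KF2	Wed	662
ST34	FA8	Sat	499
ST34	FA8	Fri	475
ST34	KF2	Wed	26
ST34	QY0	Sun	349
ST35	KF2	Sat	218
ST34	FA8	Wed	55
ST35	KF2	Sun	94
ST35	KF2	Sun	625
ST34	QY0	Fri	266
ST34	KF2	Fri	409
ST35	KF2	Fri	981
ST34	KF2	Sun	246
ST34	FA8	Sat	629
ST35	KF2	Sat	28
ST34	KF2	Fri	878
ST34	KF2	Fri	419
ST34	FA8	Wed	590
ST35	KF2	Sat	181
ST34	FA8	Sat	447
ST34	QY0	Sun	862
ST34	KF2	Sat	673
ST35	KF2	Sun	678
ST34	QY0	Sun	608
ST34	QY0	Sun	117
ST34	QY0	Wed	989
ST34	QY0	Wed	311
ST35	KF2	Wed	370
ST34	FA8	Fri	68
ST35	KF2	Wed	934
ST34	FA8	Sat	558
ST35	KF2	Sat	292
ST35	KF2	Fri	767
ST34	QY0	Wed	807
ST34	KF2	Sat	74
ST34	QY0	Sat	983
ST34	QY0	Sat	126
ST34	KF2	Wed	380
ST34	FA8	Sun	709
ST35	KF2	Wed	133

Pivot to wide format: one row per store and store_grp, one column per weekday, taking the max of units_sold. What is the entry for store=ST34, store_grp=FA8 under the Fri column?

704

Rows with store=ST34, store_grp=FA8 and weekday=Fri: units_sold values are 166, 704, 53, 475, 68.
max(166, 704, 53, 475, 68) = 704.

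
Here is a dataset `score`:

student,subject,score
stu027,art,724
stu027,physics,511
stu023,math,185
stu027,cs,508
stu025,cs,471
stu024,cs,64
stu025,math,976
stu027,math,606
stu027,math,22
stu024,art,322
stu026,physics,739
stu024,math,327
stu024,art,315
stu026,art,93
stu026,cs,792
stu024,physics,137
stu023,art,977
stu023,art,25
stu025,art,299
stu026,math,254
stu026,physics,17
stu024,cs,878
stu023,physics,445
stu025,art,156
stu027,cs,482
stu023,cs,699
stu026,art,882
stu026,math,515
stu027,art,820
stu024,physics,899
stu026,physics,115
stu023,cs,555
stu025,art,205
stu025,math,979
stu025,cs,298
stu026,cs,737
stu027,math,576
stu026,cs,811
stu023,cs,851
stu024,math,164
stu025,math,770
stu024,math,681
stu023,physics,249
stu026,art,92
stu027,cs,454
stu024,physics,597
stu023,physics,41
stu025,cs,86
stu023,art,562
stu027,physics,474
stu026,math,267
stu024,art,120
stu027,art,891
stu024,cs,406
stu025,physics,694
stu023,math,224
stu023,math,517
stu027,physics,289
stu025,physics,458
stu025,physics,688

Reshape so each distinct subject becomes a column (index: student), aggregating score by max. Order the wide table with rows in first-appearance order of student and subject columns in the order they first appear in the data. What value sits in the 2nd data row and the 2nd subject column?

With rows in first-appearance order of student, row 2 is student=stu023. subject columns in first-appearance order: art, physics, math, cs; column 2 is physics.
Long rows with student=stu023, subject=physics: max(445, 249, 41) = 445.

445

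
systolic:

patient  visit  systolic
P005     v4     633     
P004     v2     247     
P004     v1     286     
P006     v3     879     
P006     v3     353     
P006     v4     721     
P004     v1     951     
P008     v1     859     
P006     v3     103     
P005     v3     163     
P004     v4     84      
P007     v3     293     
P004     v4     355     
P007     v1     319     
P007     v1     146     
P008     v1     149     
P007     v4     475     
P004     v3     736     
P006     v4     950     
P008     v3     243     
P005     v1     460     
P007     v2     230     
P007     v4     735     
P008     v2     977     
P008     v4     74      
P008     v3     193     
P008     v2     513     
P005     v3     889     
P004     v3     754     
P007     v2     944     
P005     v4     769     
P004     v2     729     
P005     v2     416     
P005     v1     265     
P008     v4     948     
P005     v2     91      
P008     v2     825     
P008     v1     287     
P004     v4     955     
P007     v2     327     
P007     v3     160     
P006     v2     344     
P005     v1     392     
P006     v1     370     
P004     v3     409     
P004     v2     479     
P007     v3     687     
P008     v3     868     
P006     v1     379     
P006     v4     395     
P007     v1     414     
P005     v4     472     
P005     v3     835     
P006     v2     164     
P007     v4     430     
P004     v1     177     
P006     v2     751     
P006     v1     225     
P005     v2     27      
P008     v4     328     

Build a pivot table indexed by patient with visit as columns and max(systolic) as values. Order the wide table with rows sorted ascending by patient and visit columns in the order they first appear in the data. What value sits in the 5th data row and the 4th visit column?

868

With rows sorted ascending by patient, row 5 is patient=P008. visit columns in first-appearance order: v4, v2, v1, v3; column 4 is v3.
Long rows with patient=P008, visit=v3: max(243, 193, 868) = 868.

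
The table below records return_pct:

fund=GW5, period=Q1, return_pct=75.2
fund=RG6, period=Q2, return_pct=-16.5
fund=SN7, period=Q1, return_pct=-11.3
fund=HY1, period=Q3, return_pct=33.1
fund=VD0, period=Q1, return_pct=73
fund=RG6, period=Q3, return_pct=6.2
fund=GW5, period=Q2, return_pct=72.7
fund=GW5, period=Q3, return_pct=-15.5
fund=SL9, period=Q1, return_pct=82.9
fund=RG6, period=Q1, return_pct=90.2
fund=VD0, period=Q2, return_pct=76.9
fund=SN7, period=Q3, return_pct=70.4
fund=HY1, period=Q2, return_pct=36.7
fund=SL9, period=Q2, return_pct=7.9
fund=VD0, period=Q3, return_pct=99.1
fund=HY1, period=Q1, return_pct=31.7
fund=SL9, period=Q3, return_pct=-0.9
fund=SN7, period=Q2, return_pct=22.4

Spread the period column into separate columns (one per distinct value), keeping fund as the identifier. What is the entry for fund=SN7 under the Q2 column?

22.4

Wide layout: rows indexed by fund, columns are the 3 distinct period values (Q1, Q2, Q3).
Cell (fund=SN7, period=Q2) draws from the long row where fund=SN7 and period=Q2, which has return_pct=22.4.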